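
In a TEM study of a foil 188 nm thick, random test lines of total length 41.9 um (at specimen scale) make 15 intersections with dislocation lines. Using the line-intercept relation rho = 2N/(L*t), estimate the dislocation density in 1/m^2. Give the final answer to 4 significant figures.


rho = 2N / (L * t)
L = 41.9 um = 4.19e-05 m, t = 188 nm = 1.88e-07 m
rho = 2 * 15 / (4.19e-05 * 1.88e-07)
rho = 3.808e+12 1/m^2


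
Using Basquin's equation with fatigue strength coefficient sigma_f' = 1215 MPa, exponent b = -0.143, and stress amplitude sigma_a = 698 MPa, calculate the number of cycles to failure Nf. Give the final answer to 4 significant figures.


sigma_a = sigma_f' * (2*Nf)^b
2*Nf = (sigma_a / sigma_f')^(1/b)
2*Nf = (698 / 1215)^(1/-0.143)
2*Nf = 48.235
Nf = 24.12 cycles


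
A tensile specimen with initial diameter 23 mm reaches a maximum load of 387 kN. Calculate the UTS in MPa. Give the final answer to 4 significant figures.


A0 = pi*(d/2)^2 = pi*(23/2)^2 = 415.476 mm^2
UTS = F_max / A0 = 387*1000 / 415.476
UTS = 931.5 MPa


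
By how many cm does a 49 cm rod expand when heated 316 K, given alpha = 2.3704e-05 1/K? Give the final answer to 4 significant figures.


dL = L0 * alpha * dT
dL = 49 * 2.3704e-05 * 316
dL = 0.367 cm


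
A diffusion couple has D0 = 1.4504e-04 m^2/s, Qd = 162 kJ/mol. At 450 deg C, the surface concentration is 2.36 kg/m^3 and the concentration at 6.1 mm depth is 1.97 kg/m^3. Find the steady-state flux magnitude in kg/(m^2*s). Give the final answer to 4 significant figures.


Step 1: D = D0 * exp(-Qd/(R*T))
T = 450 + 273.15 = 723.15 K
D = 1.4504e-04 * exp(-162e3 / (8.314 * 723.15)) = 2.88049e-16 m^2/s
Step 2: J = D * (C1 - C2) / dx
J = 2.88049e-16 * (2.36 - 1.97) / 6.1e-03
J = 1.842e-14 kg/(m^2*s)


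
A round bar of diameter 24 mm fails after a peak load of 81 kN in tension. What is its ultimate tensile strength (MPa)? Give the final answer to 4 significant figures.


A0 = pi*(d/2)^2 = pi*(24/2)^2 = 452.389 mm^2
UTS = F_max / A0 = 81*1000 / 452.389
UTS = 179 MPa


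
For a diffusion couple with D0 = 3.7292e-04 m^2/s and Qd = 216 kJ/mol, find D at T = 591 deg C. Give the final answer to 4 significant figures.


D = D0 * exp(-Qd / (R*T))
T = 864.15 K
D = 3.7292e-04 * exp(-216e3 / (8.314 * 864.15))
D = 3.272e-17 m^2/s


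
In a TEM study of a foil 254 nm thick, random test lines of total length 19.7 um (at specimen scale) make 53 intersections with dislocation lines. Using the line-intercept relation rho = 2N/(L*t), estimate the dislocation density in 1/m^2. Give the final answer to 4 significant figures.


rho = 2N / (L * t)
L = 19.7 um = 1.97e-05 m, t = 254 nm = 2.54e-07 m
rho = 2 * 53 / (1.97e-05 * 2.54e-07)
rho = 2.118e+13 1/m^2


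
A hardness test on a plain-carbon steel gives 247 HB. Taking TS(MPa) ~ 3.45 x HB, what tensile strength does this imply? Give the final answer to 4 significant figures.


TS (MPa) = 3.45 * HB
TS = 3.45 * 247
TS = 852.2 MPa


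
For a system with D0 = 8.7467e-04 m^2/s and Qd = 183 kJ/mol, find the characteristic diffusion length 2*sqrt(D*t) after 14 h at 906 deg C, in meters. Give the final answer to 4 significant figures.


Step 1: D = D0 * exp(-Qd/(R*T))
T = 1179.15 K
D = 8.7467e-04 * exp(-183e3 / (8.314 * 1179.15)) = 6.83779e-12 m^2/s
Step 2: L = 2*sqrt(D*t)
t = 14 h = 50400 s
L = 2*sqrt(6.83779e-12 * 50400) = 1.174e-03 m


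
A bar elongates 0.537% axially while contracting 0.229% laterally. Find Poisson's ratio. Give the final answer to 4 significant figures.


nu = -epsilon_lat / epsilon_axial
Lateral strain is contraction (negative), so using magnitudes:
nu = 0.229 / 0.537
nu = 0.4264


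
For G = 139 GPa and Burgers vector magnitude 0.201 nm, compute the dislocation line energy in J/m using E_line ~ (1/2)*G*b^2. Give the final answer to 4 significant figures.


E = G*b^2/2
b = 0.201 nm = 2.01e-10 m
G = 139 GPa = 1.39e+11 Pa
E = 0.5 * 1.39e+11 * (2.01e-10)^2
E = 2.808e-09 J/m


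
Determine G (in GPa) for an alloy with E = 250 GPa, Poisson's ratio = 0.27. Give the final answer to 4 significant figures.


G = E / (2*(1+nu))
G = 250 / (2*(1+0.27))
G = 98.43 GPa


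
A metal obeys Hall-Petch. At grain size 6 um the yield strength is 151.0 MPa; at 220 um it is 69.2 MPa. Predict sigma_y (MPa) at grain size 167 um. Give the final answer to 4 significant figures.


sigma_y = sigma0 + k / sqrt(d)
1/sqrt(d1) = 1/sqrt(6e-06) = 408.248;  1/sqrt(d2) = 67.42
k = (sigma1 - sigma2) / (1/sqrt(d1) - 1/sqrt(d2)) = (151.0 - 69.2) / (408.248 - 67.42) = 0.240004 MPa*m^0.5
sigma0 = sigma1 - k/sqrt(d1) = 151.0 - 0.240004*408.248 = 53.019 MPa
sigma_y(d3) = 53.019 + 0.240004 / sqrt(1.67e-04) = 71.59 MPa


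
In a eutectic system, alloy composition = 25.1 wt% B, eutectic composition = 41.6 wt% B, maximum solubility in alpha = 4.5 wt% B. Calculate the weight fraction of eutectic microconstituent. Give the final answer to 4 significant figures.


f_primary = (C_e - C0) / (C_e - C_alpha_max)
f_primary = (41.6 - 25.1) / (41.6 - 4.5)
f_primary = 0.444744
f_eutectic = 1 - 0.444744 = 0.5553


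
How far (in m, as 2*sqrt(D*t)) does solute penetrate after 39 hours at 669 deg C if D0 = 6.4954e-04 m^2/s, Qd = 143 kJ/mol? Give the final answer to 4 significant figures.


Step 1: D = D0 * exp(-Qd/(R*T))
T = 942.15 K
D = 6.4954e-04 * exp(-143e3 / (8.314 * 942.15)) = 7.65808e-12 m^2/s
Step 2: L = 2*sqrt(D*t)
t = 39 h = 140400 s
L = 2*sqrt(7.65808e-12 * 140400) = 2.074e-03 m


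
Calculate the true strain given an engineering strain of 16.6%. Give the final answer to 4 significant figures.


epsilon_true = ln(1 + epsilon_eng)
epsilon_true = ln(1 + 0.166)
epsilon_true = 0.1536


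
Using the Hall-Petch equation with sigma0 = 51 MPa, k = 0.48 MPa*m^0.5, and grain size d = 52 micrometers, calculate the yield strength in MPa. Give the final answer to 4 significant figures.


sigma_y = sigma0 + k / sqrt(d)
d = 52 um = 5.2e-05 m
sigma_y = 51 + 0.48 / sqrt(5.2e-05)
sigma_y = 117.6 MPa


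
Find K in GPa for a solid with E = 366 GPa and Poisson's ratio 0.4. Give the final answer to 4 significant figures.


K = E / (3*(1-2*nu))
K = 366 / (3*(1-2*0.4))
K = 610 GPa


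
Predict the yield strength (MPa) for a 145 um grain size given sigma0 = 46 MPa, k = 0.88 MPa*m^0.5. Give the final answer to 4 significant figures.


sigma_y = sigma0 + k / sqrt(d)
d = 145 um = 1.45e-04 m
sigma_y = 46 + 0.88 / sqrt(1.45e-04)
sigma_y = 119.1 MPa


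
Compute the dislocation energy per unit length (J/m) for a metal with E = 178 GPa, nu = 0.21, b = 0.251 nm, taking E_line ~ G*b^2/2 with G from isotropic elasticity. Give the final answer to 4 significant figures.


Step 1: G = E / (2*(1+nu))
G = 178 / (2*(1+0.21)) = 73.5537 GPa = 7.35537e+10 Pa
Step 2: E_line = G*b^2/2
b = 0.251 nm = 2.51e-10 m
E_line = 0.5 * 7.35537e+10 * (2.51e-10)^2 = 2.317e-09 J/m


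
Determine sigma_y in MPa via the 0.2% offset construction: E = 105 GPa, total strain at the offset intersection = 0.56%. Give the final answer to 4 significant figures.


Offset strain = 0.002
Elastic strain at yield = total_strain - offset = 5.6e-03 - 0.002 = 3.6e-03
sigma_y = E * elastic_strain = 105000 * 3.6e-03
sigma_y = 378 MPa


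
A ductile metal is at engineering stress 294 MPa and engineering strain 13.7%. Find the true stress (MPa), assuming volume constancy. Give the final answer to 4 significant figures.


sigma_true = sigma_eng * (1 + epsilon_eng)
sigma_true = 294 * (1 + 0.137)
sigma_true = 334.3 MPa


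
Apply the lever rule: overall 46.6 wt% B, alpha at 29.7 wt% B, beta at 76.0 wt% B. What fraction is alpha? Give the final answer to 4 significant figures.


f_alpha = (C_beta - C0) / (C_beta - C_alpha)
f_alpha = (76.0 - 46.6) / (76.0 - 29.7)
f_alpha = 0.635


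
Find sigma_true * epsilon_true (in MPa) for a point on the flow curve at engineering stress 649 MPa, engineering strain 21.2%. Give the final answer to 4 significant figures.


sigma_true = sigma_eng * (1 + epsilon_eng)
sigma_true = 649 * (1 + 0.212) = 786.588 MPa
epsilon_true = ln(1 + epsilon_eng)
epsilon_true = ln(1 + 0.212) = 0.192272
sigma_true * epsilon_true = 786.588 * 0.192272 = 151.2 MPa


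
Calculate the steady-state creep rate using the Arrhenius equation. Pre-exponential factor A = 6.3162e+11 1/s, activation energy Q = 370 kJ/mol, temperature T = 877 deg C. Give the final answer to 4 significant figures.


rate = A * exp(-Q / (R*T))
T = 877 + 273.15 = 1150.15 K
rate = 6.3162e+11 * exp(-370e3 / (8.314 * 1150.15))
rate = 9.911e-06 1/s


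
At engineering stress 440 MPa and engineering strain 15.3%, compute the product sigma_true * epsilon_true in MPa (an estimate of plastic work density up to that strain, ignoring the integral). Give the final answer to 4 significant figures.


sigma_true = sigma_eng * (1 + epsilon_eng)
sigma_true = 440 * (1 + 0.153) = 507.32 MPa
epsilon_true = ln(1 + epsilon_eng)
epsilon_true = ln(1 + 0.153) = 0.142367
sigma_true * epsilon_true = 507.32 * 0.142367 = 72.23 MPa


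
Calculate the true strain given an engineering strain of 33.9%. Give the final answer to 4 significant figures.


epsilon_true = ln(1 + epsilon_eng)
epsilon_true = ln(1 + 0.339)
epsilon_true = 0.2919


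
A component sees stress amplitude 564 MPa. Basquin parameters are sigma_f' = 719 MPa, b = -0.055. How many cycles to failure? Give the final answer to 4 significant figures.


sigma_a = sigma_f' * (2*Nf)^b
2*Nf = (sigma_a / sigma_f')^(1/b)
2*Nf = (564 / 719)^(1/-0.055)
2*Nf = 82.6549
Nf = 41.33 cycles


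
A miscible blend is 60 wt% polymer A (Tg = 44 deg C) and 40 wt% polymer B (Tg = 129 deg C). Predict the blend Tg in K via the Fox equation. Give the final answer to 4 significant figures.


1/Tg = w1/Tg1 + w2/Tg2 (in Kelvin)
Tg1 = 317.15 K, Tg2 = 402.15 K
1/Tg = 0.6/317.15 + 0.4/402.15
Tg = 346.4 K


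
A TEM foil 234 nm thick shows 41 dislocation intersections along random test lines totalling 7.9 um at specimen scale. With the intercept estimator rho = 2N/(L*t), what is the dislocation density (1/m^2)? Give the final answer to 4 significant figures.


rho = 2N / (L * t)
L = 7.9 um = 7.9e-06 m, t = 234 nm = 2.34e-07 m
rho = 2 * 41 / (7.9e-06 * 2.34e-07)
rho = 4.436e+13 1/m^2


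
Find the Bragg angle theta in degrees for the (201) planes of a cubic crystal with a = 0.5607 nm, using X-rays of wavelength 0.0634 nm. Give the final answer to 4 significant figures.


d = a / sqrt(h^2+k^2+l^2)
d = 0.5607 / sqrt(5) = 0.250753 nm
lambda = 2*d*sin(theta)  =>  sin(theta) = lambda / (2*d)
sin(theta) = 0.0634 / (2 * 0.250753) = 0.126419
theta = 7.263 deg


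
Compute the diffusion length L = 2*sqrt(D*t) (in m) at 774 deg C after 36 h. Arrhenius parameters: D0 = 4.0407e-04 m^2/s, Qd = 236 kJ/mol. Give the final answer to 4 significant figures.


Step 1: D = D0 * exp(-Qd/(R*T))
T = 1047.15 K
D = 4.0407e-04 * exp(-236e3 / (8.314 * 1047.15)) = 6.819e-16 m^2/s
Step 2: L = 2*sqrt(D*t)
t = 36 h = 129600 s
L = 2*sqrt(6.819e-16 * 129600) = 1.88e-05 m


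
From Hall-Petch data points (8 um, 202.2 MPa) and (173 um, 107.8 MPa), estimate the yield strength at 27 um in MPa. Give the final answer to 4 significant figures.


sigma_y = sigma0 + k / sqrt(d)
1/sqrt(d1) = 1/sqrt(8e-06) = 353.553;  1/sqrt(d2) = 76.0286
k = (sigma1 - sigma2) / (1/sqrt(d1) - 1/sqrt(d2)) = (202.2 - 107.8) / (353.553 - 76.0286) = 0.34015 MPa*m^0.5
sigma0 = sigma1 - k/sqrt(d1) = 202.2 - 0.34015*353.553 = 81.9389 MPa
sigma_y(d3) = 81.9389 + 0.34015 / sqrt(2.7e-05) = 147.4 MPa


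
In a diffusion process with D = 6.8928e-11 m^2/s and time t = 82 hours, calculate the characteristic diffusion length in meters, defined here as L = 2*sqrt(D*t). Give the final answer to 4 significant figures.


t = 82 hr = 295200 s
Diffusion length = 2*sqrt(D*t)
= 2*sqrt(6.8928e-11 * 295200)
= 9.022e-03 m


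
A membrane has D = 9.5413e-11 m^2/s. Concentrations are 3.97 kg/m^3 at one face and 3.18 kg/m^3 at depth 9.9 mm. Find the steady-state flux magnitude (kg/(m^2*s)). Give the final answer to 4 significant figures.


J = -D * (dC/dx) = D * (C1 - C2) / dx
J = 9.5413e-11 * (3.97 - 3.18) / 9.9e-03
J = 7.614e-09 kg/(m^2*s)


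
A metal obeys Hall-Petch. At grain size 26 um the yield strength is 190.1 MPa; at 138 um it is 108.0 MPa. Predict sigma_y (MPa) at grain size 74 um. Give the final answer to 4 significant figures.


sigma_y = sigma0 + k / sqrt(d)
1/sqrt(d1) = 1/sqrt(2.6e-05) = 196.116;  1/sqrt(d2) = 85.1257
k = (sigma1 - sigma2) / (1/sqrt(d1) - 1/sqrt(d2)) = (190.1 - 108.0) / (196.116 - 85.1257) = 0.739703 MPa*m^0.5
sigma0 = sigma1 - k/sqrt(d1) = 190.1 - 0.739703*196.116 = 45.0323 MPa
sigma_y(d3) = 45.0323 + 0.739703 / sqrt(7.4e-05) = 131 MPa


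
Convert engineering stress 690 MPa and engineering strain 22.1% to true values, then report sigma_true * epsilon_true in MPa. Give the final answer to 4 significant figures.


sigma_true = sigma_eng * (1 + epsilon_eng)
sigma_true = 690 * (1 + 0.221) = 842.49 MPa
epsilon_true = ln(1 + epsilon_eng)
epsilon_true = ln(1 + 0.221) = 0.19967
sigma_true * epsilon_true = 842.49 * 0.19967 = 168.2 MPa


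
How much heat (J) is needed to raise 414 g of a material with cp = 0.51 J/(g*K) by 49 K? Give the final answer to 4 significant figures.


Q = m * cp * dT
Q = 414 * 0.51 * 49
Q = 10350 J


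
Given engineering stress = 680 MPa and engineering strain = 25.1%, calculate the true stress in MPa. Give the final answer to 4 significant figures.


sigma_true = sigma_eng * (1 + epsilon_eng)
sigma_true = 680 * (1 + 0.251)
sigma_true = 850.7 MPa


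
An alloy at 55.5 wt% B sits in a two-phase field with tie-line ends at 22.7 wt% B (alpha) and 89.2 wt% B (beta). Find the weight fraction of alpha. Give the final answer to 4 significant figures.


f_alpha = (C_beta - C0) / (C_beta - C_alpha)
f_alpha = (89.2 - 55.5) / (89.2 - 22.7)
f_alpha = 0.5068


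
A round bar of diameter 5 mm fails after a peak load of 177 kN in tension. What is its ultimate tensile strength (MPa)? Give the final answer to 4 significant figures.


A0 = pi*(d/2)^2 = pi*(5/2)^2 = 19.635 mm^2
UTS = F_max / A0 = 177*1000 / 19.635
UTS = 9015 MPa


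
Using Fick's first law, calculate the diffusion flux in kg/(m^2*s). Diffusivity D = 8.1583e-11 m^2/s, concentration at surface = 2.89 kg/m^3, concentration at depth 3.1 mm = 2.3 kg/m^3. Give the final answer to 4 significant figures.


J = -D * (dC/dx) = D * (C1 - C2) / dx
J = 8.1583e-11 * (2.89 - 2.3) / 3.1e-03
J = 1.553e-08 kg/(m^2*s)


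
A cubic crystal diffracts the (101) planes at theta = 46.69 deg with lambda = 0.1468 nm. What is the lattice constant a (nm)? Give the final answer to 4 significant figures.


d = lambda / (2*sin(theta))
d = 0.1468 / (2*sin(46.69 deg))
d = 0.100872 nm
a = d * sqrt(h^2+k^2+l^2) = 0.100872 * sqrt(2)
a = 0.1427 nm


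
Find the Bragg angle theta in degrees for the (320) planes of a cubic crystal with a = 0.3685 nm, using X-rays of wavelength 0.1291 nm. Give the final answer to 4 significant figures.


d = a / sqrt(h^2+k^2+l^2)
d = 0.3685 / sqrt(13) = 0.102204 nm
lambda = 2*d*sin(theta)  =>  sin(theta) = lambda / (2*d)
sin(theta) = 0.1291 / (2 * 0.102204) = 0.631583
theta = 39.17 deg


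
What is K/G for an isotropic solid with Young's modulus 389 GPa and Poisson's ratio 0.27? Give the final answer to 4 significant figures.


G = E / (2*(1+nu))
G = 389 / (2*(1+0.27)) = 153.15 GPa
K = E / (3*(1-2*nu))
K = 389 / (3*(1-2*0.27)) = 281.884 GPa
K/G = 281.884 / 153.15 = 1.841


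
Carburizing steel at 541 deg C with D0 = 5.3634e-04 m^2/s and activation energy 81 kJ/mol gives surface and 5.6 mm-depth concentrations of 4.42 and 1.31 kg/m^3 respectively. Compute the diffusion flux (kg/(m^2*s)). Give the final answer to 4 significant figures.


Step 1: D = D0 * exp(-Qd/(R*T))
T = 541 + 273.15 = 814.15 K
D = 5.3634e-04 * exp(-81e3 / (8.314 * 814.15)) = 3.40733e-09 m^2/s
Step 2: J = D * (C1 - C2) / dx
J = 3.40733e-09 * (4.42 - 1.31) / 5.6e-03
J = 1.892e-06 kg/(m^2*s)


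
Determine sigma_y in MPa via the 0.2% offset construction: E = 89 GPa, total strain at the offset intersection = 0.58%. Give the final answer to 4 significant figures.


Offset strain = 0.002
Elastic strain at yield = total_strain - offset = 5.8e-03 - 0.002 = 3.8e-03
sigma_y = E * elastic_strain = 89000 * 3.8e-03
sigma_y = 338.2 MPa


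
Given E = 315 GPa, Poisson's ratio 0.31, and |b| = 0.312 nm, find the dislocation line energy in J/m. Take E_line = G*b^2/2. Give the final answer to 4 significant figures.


Step 1: G = E / (2*(1+nu))
G = 315 / (2*(1+0.31)) = 120.229 GPa = 1.20229e+11 Pa
Step 2: E_line = G*b^2/2
b = 0.312 nm = 3.12e-10 m
E_line = 0.5 * 1.20229e+11 * (3.12e-10)^2 = 5.852e-09 J/m


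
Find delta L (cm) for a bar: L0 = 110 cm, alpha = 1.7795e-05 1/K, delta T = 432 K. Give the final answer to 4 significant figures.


dL = L0 * alpha * dT
dL = 110 * 1.7795e-05 * 432
dL = 0.8456 cm


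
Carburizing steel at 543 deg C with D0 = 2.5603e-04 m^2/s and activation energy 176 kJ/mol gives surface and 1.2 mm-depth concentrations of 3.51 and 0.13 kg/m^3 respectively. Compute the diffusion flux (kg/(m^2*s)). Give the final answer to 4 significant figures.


Step 1: D = D0 * exp(-Qd/(R*T))
T = 543 + 273.15 = 816.15 K
D = 2.5603e-04 * exp(-176e3 / (8.314 * 816.15)) = 1.39207e-15 m^2/s
Step 2: J = D * (C1 - C2) / dx
J = 1.39207e-15 * (3.51 - 0.13) / 1.2e-03
J = 3.921e-12 kg/(m^2*s)


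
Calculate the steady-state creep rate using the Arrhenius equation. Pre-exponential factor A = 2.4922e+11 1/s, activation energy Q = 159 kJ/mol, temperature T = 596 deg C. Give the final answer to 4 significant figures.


rate = A * exp(-Q / (R*T))
T = 596 + 273.15 = 869.15 K
rate = 2.4922e+11 * exp(-159e3 / (8.314 * 869.15))
rate = 69.27 1/s


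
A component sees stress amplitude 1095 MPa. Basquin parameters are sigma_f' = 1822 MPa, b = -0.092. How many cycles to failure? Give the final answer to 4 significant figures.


sigma_a = sigma_f' * (2*Nf)^b
2*Nf = (sigma_a / sigma_f')^(1/b)
2*Nf = (1095 / 1822)^(1/-0.092)
2*Nf = 253.299
Nf = 126.6 cycles


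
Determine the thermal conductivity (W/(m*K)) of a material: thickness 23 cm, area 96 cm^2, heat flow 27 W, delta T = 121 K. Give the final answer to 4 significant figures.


k = Q*L / (A*dT)
L = 0.23 m, A = 9.6e-03 m^2
k = 27 * 0.23 / (9.6e-03 * 121)
k = 5.346 W/(m*K)


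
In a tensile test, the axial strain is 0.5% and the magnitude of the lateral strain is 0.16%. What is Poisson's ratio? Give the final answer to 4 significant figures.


nu = -epsilon_lat / epsilon_axial
Lateral strain is contraction (negative), so using magnitudes:
nu = 0.16 / 0.5
nu = 0.32


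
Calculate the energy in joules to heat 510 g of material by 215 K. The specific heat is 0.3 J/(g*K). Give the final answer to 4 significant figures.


Q = m * cp * dT
Q = 510 * 0.3 * 215
Q = 32900 J


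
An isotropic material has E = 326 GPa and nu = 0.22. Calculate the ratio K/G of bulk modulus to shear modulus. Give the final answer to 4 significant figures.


G = E / (2*(1+nu))
G = 326 / (2*(1+0.22)) = 133.607 GPa
K = E / (3*(1-2*nu))
K = 326 / (3*(1-2*0.22)) = 194.048 GPa
K/G = 194.048 / 133.607 = 1.452


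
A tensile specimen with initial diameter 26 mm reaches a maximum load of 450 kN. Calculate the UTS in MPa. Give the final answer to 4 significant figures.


A0 = pi*(d/2)^2 = pi*(26/2)^2 = 530.929 mm^2
UTS = F_max / A0 = 450*1000 / 530.929
UTS = 847.6 MPa


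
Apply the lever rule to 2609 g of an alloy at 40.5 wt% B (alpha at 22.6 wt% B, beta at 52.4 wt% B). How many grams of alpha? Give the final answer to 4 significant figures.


f_alpha = (C_beta - C0) / (C_beta - C_alpha)
f_alpha = (52.4 - 40.5) / (52.4 - 22.6) = 0.399329
m_alpha = f_alpha * m_total = 0.399329 * 2609 = 1042 g


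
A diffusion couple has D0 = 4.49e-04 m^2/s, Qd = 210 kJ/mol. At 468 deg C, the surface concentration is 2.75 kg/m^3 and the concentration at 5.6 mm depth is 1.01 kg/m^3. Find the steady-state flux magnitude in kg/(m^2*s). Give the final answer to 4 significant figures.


Step 1: D = D0 * exp(-Qd/(R*T))
T = 468 + 273.15 = 741.15 K
D = 4.49e-04 * exp(-210e3 / (8.314 * 741.15)) = 7.1018e-19 m^2/s
Step 2: J = D * (C1 - C2) / dx
J = 7.1018e-19 * (2.75 - 1.01) / 5.6e-03
J = 2.207e-16 kg/(m^2*s)


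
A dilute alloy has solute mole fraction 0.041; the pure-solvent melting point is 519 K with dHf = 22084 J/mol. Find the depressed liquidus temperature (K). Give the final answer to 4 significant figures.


dT = R*Tm^2*x / dHf
dT = 8.314 * 519^2 * 0.041 / 22084
dT = 4.15768 K
T_new = 519 - 4.15768 = 514.8 K


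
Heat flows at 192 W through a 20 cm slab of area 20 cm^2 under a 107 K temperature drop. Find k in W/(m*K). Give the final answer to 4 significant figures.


k = Q*L / (A*dT)
L = 0.2 m, A = 2e-03 m^2
k = 192 * 0.2 / (2e-03 * 107)
k = 179.4 W/(m*K)


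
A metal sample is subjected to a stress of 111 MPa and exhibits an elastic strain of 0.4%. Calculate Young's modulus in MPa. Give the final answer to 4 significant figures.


E = sigma / epsilon
epsilon = 0.4% = 4e-03
E = 111 / 4e-03
E = 27750 MPa


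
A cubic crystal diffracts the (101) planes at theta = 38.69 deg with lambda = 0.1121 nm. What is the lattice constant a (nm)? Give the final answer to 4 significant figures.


d = lambda / (2*sin(theta))
d = 0.1121 / (2*sin(38.69 deg))
d = 0.0896647 nm
a = d * sqrt(h^2+k^2+l^2) = 0.0896647 * sqrt(2)
a = 0.1268 nm


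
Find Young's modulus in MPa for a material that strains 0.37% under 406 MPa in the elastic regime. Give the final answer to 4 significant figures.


E = sigma / epsilon
epsilon = 0.37% = 3.7e-03
E = 406 / 3.7e-03
E = 109700 MPa


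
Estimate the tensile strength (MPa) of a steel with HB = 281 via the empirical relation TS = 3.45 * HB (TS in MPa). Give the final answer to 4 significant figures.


TS (MPa) = 3.45 * HB
TS = 3.45 * 281
TS = 969.5 MPa


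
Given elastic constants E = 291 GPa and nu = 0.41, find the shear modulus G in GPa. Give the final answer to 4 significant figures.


G = E / (2*(1+nu))
G = 291 / (2*(1+0.41))
G = 103.2 GPa


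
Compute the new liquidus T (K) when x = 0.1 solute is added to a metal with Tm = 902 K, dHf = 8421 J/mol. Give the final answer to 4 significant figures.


dT = R*Tm^2*x / dHf
dT = 8.314 * 902^2 * 0.1 / 8421
dT = 80.3266 K
T_new = 902 - 80.3266 = 821.7 K


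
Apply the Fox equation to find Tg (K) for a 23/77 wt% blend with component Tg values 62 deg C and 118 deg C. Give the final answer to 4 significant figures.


1/Tg = w1/Tg1 + w2/Tg2 (in Kelvin)
Tg1 = 335.15 K, Tg2 = 391.15 K
1/Tg = 0.23/335.15 + 0.77/391.15
Tg = 376.7 K


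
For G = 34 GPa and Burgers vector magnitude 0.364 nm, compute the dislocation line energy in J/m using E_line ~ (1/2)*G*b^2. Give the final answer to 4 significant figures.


E = G*b^2/2
b = 0.364 nm = 3.64e-10 m
G = 34 GPa = 3.4e+10 Pa
E = 0.5 * 3.4e+10 * (3.64e-10)^2
E = 2.252e-09 J/m


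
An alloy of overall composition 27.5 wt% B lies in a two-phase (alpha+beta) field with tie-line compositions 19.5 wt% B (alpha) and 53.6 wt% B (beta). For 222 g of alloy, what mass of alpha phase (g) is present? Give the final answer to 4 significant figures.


f_alpha = (C_beta - C0) / (C_beta - C_alpha)
f_alpha = (53.6 - 27.5) / (53.6 - 19.5) = 0.765396
m_alpha = f_alpha * m_total = 0.765396 * 222 = 169.9 g


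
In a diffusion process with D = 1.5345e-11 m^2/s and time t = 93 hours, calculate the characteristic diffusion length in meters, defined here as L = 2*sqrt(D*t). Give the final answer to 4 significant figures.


t = 93 hr = 334800 s
Diffusion length = 2*sqrt(D*t)
= 2*sqrt(1.5345e-11 * 334800)
= 4.533e-03 m


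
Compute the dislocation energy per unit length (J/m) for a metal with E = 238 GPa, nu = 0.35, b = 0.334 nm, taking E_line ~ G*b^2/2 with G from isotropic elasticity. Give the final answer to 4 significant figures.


Step 1: G = E / (2*(1+nu))
G = 238 / (2*(1+0.35)) = 88.1481 GPa = 8.81481e+10 Pa
Step 2: E_line = G*b^2/2
b = 0.334 nm = 3.34e-10 m
E_line = 0.5 * 8.81481e+10 * (3.34e-10)^2 = 4.917e-09 J/m


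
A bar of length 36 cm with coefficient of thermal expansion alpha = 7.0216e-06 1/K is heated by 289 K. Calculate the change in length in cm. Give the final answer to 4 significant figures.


dL = L0 * alpha * dT
dL = 36 * 7.0216e-06 * 289
dL = 0.07305 cm


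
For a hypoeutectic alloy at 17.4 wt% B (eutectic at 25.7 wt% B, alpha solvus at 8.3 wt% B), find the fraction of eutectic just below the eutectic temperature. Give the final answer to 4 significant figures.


f_primary = (C_e - C0) / (C_e - C_alpha_max)
f_primary = (25.7 - 17.4) / (25.7 - 8.3)
f_primary = 0.477011
f_eutectic = 1 - 0.477011 = 0.523


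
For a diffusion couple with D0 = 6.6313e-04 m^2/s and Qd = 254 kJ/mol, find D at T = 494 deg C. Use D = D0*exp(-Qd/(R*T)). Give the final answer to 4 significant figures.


D = D0 * exp(-Qd / (R*T))
T = 767.15 K
D = 6.6313e-04 * exp(-254e3 / (8.314 * 767.15))
D = 3.36e-21 m^2/s


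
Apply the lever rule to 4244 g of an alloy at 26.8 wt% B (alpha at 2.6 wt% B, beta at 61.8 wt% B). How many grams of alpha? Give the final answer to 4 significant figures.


f_alpha = (C_beta - C0) / (C_beta - C_alpha)
f_alpha = (61.8 - 26.8) / (61.8 - 2.6) = 0.591216
m_alpha = f_alpha * m_total = 0.591216 * 4244 = 2509 g


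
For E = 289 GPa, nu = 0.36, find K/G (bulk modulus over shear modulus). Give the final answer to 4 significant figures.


G = E / (2*(1+nu))
G = 289 / (2*(1+0.36)) = 106.25 GPa
K = E / (3*(1-2*nu))
K = 289 / (3*(1-2*0.36)) = 344.048 GPa
K/G = 344.048 / 106.25 = 3.238


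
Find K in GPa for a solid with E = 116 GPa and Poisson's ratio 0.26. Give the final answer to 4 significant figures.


K = E / (3*(1-2*nu))
K = 116 / (3*(1-2*0.26))
K = 80.56 GPa


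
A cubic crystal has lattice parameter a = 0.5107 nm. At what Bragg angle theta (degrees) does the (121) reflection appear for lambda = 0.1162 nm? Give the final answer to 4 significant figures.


d = a / sqrt(h^2+k^2+l^2)
d = 0.5107 / sqrt(6) = 0.208492 nm
lambda = 2*d*sin(theta)  =>  sin(theta) = lambda / (2*d)
sin(theta) = 0.1162 / (2 * 0.208492) = 0.278667
theta = 16.18 deg


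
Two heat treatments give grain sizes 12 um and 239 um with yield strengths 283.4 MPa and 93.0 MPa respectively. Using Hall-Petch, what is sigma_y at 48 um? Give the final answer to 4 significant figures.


sigma_y = sigma0 + k / sqrt(d)
1/sqrt(d1) = 1/sqrt(1.2e-05) = 288.675;  1/sqrt(d2) = 64.6846
k = (sigma1 - sigma2) / (1/sqrt(d1) - 1/sqrt(d2)) = (283.4 - 93.0) / (288.675 - 64.6846) = 0.850036 MPa*m^0.5
sigma0 = sigma1 - k/sqrt(d1) = 283.4 - 0.850036*288.675 = 38.0157 MPa
sigma_y(d3) = 38.0157 + 0.850036 / sqrt(4.8e-05) = 160.7 MPa


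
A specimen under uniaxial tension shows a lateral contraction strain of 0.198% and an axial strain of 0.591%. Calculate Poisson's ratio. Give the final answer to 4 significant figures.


nu = -epsilon_lat / epsilon_axial
Lateral strain is contraction (negative), so using magnitudes:
nu = 0.198 / 0.591
nu = 0.335


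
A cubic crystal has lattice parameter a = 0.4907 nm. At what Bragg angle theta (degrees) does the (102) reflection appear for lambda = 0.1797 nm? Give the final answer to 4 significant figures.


d = a / sqrt(h^2+k^2+l^2)
d = 0.4907 / sqrt(5) = 0.219448 nm
lambda = 2*d*sin(theta)  =>  sin(theta) = lambda / (2*d)
sin(theta) = 0.1797 / (2 * 0.219448) = 0.409437
theta = 24.17 deg


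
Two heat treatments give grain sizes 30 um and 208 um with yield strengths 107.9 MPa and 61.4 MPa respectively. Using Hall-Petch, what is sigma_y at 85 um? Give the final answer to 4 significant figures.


sigma_y = sigma0 + k / sqrt(d)
1/sqrt(d1) = 1/sqrt(3e-05) = 182.574;  1/sqrt(d2) = 69.3375
k = (sigma1 - sigma2) / (1/sqrt(d1) - 1/sqrt(d2)) = (107.9 - 61.4) / (182.574 - 69.3375) = 0.410644 MPa*m^0.5
sigma0 = sigma1 - k/sqrt(d1) = 107.9 - 0.410644*182.574 = 32.9269 MPa
sigma_y(d3) = 32.9269 + 0.410644 / sqrt(8.5e-05) = 77.47 MPa


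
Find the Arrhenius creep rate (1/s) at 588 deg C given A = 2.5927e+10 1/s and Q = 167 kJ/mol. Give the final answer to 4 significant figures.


rate = A * exp(-Q / (R*T))
T = 588 + 273.15 = 861.15 K
rate = 2.5927e+10 * exp(-167e3 / (8.314 * 861.15))
rate = 1.922 1/s


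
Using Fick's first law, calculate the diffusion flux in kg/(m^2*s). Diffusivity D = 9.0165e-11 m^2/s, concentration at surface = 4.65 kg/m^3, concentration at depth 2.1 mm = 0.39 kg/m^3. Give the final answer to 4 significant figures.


J = -D * (dC/dx) = D * (C1 - C2) / dx
J = 9.0165e-11 * (4.65 - 0.39) / 2.1e-03
J = 1.829e-07 kg/(m^2*s)


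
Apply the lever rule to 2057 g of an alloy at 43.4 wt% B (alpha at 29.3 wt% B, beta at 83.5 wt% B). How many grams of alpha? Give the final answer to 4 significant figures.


f_alpha = (C_beta - C0) / (C_beta - C_alpha)
f_alpha = (83.5 - 43.4) / (83.5 - 29.3) = 0.739852
m_alpha = f_alpha * m_total = 0.739852 * 2057 = 1522 g


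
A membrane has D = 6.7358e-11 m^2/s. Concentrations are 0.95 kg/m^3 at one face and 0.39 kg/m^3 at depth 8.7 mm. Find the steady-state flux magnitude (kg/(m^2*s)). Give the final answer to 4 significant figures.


J = -D * (dC/dx) = D * (C1 - C2) / dx
J = 6.7358e-11 * (0.95 - 0.39) / 8.7e-03
J = 4.336e-09 kg/(m^2*s)


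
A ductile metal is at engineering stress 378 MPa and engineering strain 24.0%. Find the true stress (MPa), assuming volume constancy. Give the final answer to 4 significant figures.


sigma_true = sigma_eng * (1 + epsilon_eng)
sigma_true = 378 * (1 + 0.24)
sigma_true = 468.7 MPa


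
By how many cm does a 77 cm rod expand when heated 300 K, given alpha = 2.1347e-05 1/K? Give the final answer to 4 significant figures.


dL = L0 * alpha * dT
dL = 77 * 2.1347e-05 * 300
dL = 0.4931 cm


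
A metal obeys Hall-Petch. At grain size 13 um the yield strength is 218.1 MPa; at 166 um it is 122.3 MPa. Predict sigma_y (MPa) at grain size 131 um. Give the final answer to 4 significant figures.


sigma_y = sigma0 + k / sqrt(d)
1/sqrt(d1) = 1/sqrt(1.3e-05) = 277.35;  1/sqrt(d2) = 77.6151
k = (sigma1 - sigma2) / (1/sqrt(d1) - 1/sqrt(d2)) = (218.1 - 122.3) / (277.35 - 77.6151) = 0.479635 MPa*m^0.5
sigma0 = sigma1 - k/sqrt(d1) = 218.1 - 0.479635*277.35 = 85.0731 MPa
sigma_y(d3) = 85.0731 + 0.479635 / sqrt(1.31e-04) = 127 MPa


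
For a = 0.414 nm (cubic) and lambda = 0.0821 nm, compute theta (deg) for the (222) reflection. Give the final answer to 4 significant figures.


d = a / sqrt(h^2+k^2+l^2)
d = 0.414 / sqrt(12) = 0.119512 nm
lambda = 2*d*sin(theta)  =>  sin(theta) = lambda / (2*d)
sin(theta) = 0.0821 / (2 * 0.119512) = 0.343482
theta = 20.09 deg


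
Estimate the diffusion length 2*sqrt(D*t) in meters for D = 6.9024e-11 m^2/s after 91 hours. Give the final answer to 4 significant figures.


t = 91 hr = 327600 s
Diffusion length = 2*sqrt(D*t)
= 2*sqrt(6.9024e-11 * 327600)
= 9.51e-03 m


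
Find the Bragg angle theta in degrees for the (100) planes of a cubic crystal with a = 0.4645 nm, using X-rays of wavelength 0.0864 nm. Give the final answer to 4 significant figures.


d = a / sqrt(h^2+k^2+l^2)
d = 0.4645 / sqrt(1) = 0.4645 nm
lambda = 2*d*sin(theta)  =>  sin(theta) = lambda / (2*d)
sin(theta) = 0.0864 / (2 * 0.4645) = 0.0930032
theta = 5.336 deg


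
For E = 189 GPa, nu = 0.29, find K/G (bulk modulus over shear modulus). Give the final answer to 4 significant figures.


G = E / (2*(1+nu))
G = 189 / (2*(1+0.29)) = 73.2558 GPa
K = E / (3*(1-2*nu))
K = 189 / (3*(1-2*0.29)) = 150 GPa
K/G = 150 / 73.2558 = 2.048


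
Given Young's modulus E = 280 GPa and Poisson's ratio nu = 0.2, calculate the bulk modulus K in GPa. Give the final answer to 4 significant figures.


K = E / (3*(1-2*nu))
K = 280 / (3*(1-2*0.2))
K = 155.6 GPa


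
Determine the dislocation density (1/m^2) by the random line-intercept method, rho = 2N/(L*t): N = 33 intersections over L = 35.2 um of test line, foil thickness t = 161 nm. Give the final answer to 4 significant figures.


rho = 2N / (L * t)
L = 35.2 um = 3.52e-05 m, t = 161 nm = 1.61e-07 m
rho = 2 * 33 / (3.52e-05 * 1.61e-07)
rho = 1.165e+13 1/m^2


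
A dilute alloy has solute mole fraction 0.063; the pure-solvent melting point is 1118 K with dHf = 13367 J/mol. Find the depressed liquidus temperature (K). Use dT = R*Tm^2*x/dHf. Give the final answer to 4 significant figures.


dT = R*Tm^2*x / dHf
dT = 8.314 * 1118^2 * 0.063 / 13367
dT = 48.9779 K
T_new = 1118 - 48.9779 = 1069 K


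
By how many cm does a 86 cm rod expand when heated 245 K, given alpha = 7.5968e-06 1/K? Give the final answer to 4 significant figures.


dL = L0 * alpha * dT
dL = 86 * 7.5968e-06 * 245
dL = 0.1601 cm


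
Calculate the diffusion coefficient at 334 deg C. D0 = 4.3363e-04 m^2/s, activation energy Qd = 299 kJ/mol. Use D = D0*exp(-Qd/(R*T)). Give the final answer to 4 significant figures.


D = D0 * exp(-Qd / (R*T))
T = 607.15 K
D = 4.3363e-04 * exp(-299e3 / (8.314 * 607.15))
D = 8.175e-30 m^2/s


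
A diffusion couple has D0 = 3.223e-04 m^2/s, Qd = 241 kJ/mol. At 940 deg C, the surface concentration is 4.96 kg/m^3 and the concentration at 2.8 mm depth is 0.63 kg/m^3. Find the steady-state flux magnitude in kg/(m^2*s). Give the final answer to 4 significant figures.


Step 1: D = D0 * exp(-Qd/(R*T))
T = 940 + 273.15 = 1213.15 K
D = 3.223e-04 * exp(-241e3 / (8.314 * 1213.15)) = 1.35251e-14 m^2/s
Step 2: J = D * (C1 - C2) / dx
J = 1.35251e-14 * (4.96 - 0.63) / 2.8e-03
J = 2.092e-11 kg/(m^2*s)


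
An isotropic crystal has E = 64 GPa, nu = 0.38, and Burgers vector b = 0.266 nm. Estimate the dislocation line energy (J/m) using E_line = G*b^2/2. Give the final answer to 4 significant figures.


Step 1: G = E / (2*(1+nu))
G = 64 / (2*(1+0.38)) = 23.1884 GPa = 2.31884e+10 Pa
Step 2: E_line = G*b^2/2
b = 0.266 nm = 2.66e-10 m
E_line = 0.5 * 2.31884e+10 * (2.66e-10)^2 = 8.204e-10 J/m


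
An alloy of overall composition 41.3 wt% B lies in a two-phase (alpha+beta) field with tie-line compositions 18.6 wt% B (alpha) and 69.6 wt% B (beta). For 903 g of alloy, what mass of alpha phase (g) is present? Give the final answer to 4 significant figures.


f_alpha = (C_beta - C0) / (C_beta - C_alpha)
f_alpha = (69.6 - 41.3) / (69.6 - 18.6) = 0.554902
m_alpha = f_alpha * m_total = 0.554902 * 903 = 501.1 g


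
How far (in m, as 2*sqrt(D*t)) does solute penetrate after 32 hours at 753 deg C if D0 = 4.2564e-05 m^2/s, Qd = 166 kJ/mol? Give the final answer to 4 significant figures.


Step 1: D = D0 * exp(-Qd/(R*T))
T = 1026.15 K
D = 4.2564e-05 * exp(-166e3 / (8.314 * 1026.15)) = 1.50923e-13 m^2/s
Step 2: L = 2*sqrt(D*t)
t = 32 h = 115200 s
L = 2*sqrt(1.50923e-13 * 115200) = 2.637e-04 m


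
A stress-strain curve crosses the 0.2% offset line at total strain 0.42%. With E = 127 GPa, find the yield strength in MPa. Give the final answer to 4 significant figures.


Offset strain = 0.002
Elastic strain at yield = total_strain - offset = 4.2e-03 - 0.002 = 2.2e-03
sigma_y = E * elastic_strain = 127000 * 2.2e-03
sigma_y = 279.4 MPa


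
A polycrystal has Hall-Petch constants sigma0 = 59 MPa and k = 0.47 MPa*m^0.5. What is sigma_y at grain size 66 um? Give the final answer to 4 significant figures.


sigma_y = sigma0 + k / sqrt(d)
d = 66 um = 6.6e-05 m
sigma_y = 59 + 0.47 / sqrt(6.6e-05)
sigma_y = 116.9 MPa


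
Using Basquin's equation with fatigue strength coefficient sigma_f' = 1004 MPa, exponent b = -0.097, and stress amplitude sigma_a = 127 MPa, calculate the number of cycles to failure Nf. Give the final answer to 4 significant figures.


sigma_a = sigma_f' * (2*Nf)^b
2*Nf = (sigma_a / sigma_f')^(1/b)
2*Nf = (127 / 1004)^(1/-0.097)
2*Nf = 1.80722e+09
Nf = 9.036e+08 cycles


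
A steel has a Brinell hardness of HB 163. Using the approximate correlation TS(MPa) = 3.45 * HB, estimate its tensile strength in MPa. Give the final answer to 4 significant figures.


TS (MPa) = 3.45 * HB
TS = 3.45 * 163
TS = 562.4 MPa


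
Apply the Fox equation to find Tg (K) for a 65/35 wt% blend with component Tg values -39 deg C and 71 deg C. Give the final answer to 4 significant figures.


1/Tg = w1/Tg1 + w2/Tg2 (in Kelvin)
Tg1 = 234.15 K, Tg2 = 344.15 K
1/Tg = 0.65/234.15 + 0.35/344.15
Tg = 263.6 K


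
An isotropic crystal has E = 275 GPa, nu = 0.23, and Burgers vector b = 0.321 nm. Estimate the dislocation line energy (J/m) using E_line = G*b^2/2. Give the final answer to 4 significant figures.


Step 1: G = E / (2*(1+nu))
G = 275 / (2*(1+0.23)) = 111.789 GPa = 1.11789e+11 Pa
Step 2: E_line = G*b^2/2
b = 0.321 nm = 3.21e-10 m
E_line = 0.5 * 1.11789e+11 * (3.21e-10)^2 = 5.759e-09 J/m


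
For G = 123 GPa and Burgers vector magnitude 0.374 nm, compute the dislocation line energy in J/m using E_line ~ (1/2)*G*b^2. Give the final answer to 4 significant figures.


E = G*b^2/2
b = 0.374 nm = 3.74e-10 m
G = 123 GPa = 1.23e+11 Pa
E = 0.5 * 1.23e+11 * (3.74e-10)^2
E = 8.602e-09 J/m


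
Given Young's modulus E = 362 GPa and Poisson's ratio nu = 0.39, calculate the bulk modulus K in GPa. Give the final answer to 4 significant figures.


K = E / (3*(1-2*nu))
K = 362 / (3*(1-2*0.39))
K = 548.5 GPa


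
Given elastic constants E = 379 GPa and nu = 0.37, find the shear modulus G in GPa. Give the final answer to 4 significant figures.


G = E / (2*(1+nu))
G = 379 / (2*(1+0.37))
G = 138.3 GPa


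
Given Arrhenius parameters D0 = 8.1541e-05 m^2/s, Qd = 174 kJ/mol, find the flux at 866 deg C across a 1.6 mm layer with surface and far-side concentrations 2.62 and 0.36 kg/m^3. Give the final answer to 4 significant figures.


Step 1: D = D0 * exp(-Qd/(R*T))
T = 866 + 273.15 = 1139.15 K
D = 8.1541e-05 * exp(-174e3 / (8.314 * 1139.15)) = 8.56019e-13 m^2/s
Step 2: J = D * (C1 - C2) / dx
J = 8.56019e-13 * (2.62 - 0.36) / 1.6e-03
J = 1.209e-09 kg/(m^2*s)


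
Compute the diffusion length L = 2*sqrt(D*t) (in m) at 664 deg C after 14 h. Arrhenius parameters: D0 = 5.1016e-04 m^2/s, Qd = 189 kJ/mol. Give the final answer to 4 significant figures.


Step 1: D = D0 * exp(-Qd/(R*T))
T = 937.15 K
D = 5.1016e-04 * exp(-189e3 / (8.314 * 937.15)) = 1.48898e-14 m^2/s
Step 2: L = 2*sqrt(D*t)
t = 14 h = 50400 s
L = 2*sqrt(1.48898e-14 * 50400) = 5.479e-05 m


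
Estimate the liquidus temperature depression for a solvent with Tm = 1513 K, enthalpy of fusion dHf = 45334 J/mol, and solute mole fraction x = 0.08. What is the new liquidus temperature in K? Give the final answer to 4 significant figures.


dT = R*Tm^2*x / dHf
dT = 8.314 * 1513^2 * 0.08 / 45334
dT = 33.5857 K
T_new = 1513 - 33.5857 = 1479 K


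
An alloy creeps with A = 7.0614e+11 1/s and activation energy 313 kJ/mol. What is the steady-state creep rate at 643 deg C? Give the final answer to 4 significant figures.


rate = A * exp(-Q / (R*T))
T = 643 + 273.15 = 916.15 K
rate = 7.0614e+11 * exp(-313e3 / (8.314 * 916.15))
rate = 1.006e-06 1/s


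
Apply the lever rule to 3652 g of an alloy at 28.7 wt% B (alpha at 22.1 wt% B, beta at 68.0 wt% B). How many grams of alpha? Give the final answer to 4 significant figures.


f_alpha = (C_beta - C0) / (C_beta - C_alpha)
f_alpha = (68.0 - 28.7) / (68.0 - 22.1) = 0.856209
m_alpha = f_alpha * m_total = 0.856209 * 3652 = 3127 g


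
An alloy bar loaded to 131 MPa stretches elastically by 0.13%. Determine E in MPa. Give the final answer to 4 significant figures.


E = sigma / epsilon
epsilon = 0.13% = 1.3e-03
E = 131 / 1.3e-03
E = 100800 MPa


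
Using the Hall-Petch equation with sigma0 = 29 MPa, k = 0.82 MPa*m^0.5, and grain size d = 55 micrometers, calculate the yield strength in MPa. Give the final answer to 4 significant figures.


sigma_y = sigma0 + k / sqrt(d)
d = 55 um = 5.5e-05 m
sigma_y = 29 + 0.82 / sqrt(5.5e-05)
sigma_y = 139.6 MPa


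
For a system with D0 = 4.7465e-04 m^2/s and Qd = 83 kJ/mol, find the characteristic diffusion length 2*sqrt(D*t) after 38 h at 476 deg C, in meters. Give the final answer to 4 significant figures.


Step 1: D = D0 * exp(-Qd/(R*T))
T = 749.15 K
D = 4.7465e-04 * exp(-83e3 / (8.314 * 749.15)) = 7.74412e-10 m^2/s
Step 2: L = 2*sqrt(D*t)
t = 38 h = 136800 s
L = 2*sqrt(7.74412e-10 * 136800) = 0.02059 m
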